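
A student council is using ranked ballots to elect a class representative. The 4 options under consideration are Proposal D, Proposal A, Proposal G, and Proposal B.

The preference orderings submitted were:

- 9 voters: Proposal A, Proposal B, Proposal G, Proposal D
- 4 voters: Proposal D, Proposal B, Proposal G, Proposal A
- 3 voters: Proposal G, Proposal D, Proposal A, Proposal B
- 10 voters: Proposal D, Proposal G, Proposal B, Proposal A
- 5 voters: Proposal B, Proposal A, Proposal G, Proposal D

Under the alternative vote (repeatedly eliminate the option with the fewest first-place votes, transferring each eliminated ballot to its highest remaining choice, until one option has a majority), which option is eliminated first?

Proposal G

Round 1: Proposal D 14, Proposal A 9, Proposal B 5, Proposal G 3. Proposal G has the fewest and is eliminated.
Round 2: Proposal D 17, Proposal A 9, Proposal B 5. Proposal D has a majority.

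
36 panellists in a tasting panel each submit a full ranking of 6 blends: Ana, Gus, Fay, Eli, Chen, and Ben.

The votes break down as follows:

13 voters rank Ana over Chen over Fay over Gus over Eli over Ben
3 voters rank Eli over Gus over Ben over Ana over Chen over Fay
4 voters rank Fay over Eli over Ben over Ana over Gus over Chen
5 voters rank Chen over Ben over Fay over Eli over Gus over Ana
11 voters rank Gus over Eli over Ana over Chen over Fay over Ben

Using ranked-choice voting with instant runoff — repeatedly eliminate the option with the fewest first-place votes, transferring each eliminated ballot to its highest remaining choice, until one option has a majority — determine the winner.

Round 1: Ana 13, Gus 11, Chen 5, Fay 4, Eli 3, Ben 0. Ben has the fewest and is eliminated.
Round 2: Ana 13, Gus 11, Chen 5, Fay 4, Eli 3. Eli has the fewest and is eliminated.
Round 3: Gus 14, Ana 13, Chen 5, Fay 4. Fay has the fewest and is eliminated.
Round 4: Ana 17, Gus 14, Chen 5. Chen has the fewest and is eliminated.
Round 5: Gus 19, Ana 17. Gus has a majority.

Gus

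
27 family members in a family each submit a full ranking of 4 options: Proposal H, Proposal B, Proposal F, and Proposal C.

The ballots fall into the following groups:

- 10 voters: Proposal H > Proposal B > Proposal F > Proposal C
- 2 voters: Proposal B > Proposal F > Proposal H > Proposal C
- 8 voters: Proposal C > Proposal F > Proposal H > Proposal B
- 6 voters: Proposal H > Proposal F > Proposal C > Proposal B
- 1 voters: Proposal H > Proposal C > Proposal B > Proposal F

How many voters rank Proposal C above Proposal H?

Ballots ranking Proposal C above Proposal H: 8.
Ballots ranking Proposal H above Proposal C: 10+2+6+1 = 19.
So 8 of 27 voters prefer Proposal C to Proposal H.

8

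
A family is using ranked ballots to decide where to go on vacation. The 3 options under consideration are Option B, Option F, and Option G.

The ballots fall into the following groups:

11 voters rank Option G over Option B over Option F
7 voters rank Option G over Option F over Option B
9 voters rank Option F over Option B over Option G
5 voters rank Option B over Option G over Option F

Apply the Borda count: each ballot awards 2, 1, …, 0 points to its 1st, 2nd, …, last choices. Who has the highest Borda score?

Option G

Borda scores:
  Option B: 11·1 + 7·0 + 9·1 + 5·2 = 30
  Option F: 11·0 + 7·1 + 9·2 + 5·0 = 25
  Option G: 11·2 + 7·2 + 9·0 + 5·1 = 41
Option G has the highest total.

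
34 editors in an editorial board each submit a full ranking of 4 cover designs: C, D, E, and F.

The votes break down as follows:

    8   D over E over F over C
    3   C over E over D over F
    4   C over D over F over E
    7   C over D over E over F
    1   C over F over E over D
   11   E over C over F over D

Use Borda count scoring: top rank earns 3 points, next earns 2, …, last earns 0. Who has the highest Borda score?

Borda scores:
  C: 8·0 + 3·3 + 4·3 + 7·3 + 3 + 11·2 = 67
  D: 8·3 + 3·1 + 4·2 + 7·2 + 0 + 11·0 = 49
  E: 8·2 + 3·2 + 4·0 + 7·1 + 1 + 11·3 = 63
  F: 8·1 + 3·0 + 4·1 + 7·0 + 2 + 11·1 = 25
C has the highest total.

C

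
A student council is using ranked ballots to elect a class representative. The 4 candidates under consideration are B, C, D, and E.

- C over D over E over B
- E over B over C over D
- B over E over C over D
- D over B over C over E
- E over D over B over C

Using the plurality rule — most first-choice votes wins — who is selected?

First-place vote totals:
  B: 1
  C: 1
  D: 1
  E: 2
E has the most first-place votes.

E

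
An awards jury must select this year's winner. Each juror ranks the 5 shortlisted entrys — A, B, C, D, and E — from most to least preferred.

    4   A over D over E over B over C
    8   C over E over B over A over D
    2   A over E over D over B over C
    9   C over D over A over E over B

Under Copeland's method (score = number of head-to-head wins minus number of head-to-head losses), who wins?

C

Pairwise results:
  A vs B: A wins 15–8.
  A vs C: C wins 17–6.
  A vs D: A wins 14–9.
  A vs E: A wins 15–8.
  B vs C: C wins 17–6.
  B vs D: D wins 15–8.
  B vs E: E wins 23–0.
  C vs D: C wins 17–6.
  C vs E: C wins 17–6.
  D vs E: D wins 13–10.
Copeland scores (wins − losses):
  A: 3 − 1 = 2
  B: 0 − 4 = -4
  C: 4 − 0 = 4
  D: 2 − 2 = 0
  E: 1 − 3 = -2
C has the best Copeland score.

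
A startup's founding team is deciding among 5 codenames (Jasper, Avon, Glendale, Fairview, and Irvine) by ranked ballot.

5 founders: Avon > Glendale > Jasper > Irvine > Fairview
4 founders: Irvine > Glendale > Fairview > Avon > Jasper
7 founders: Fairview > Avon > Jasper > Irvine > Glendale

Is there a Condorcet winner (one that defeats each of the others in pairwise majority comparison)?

Head-to-head results (16 voters total):
Jasper vs Avon: Avon wins 16–0.
Jasper vs Glendale: Glendale wins 9–7.
Jasper vs Fairview: Fairview wins 11–5.
Jasper vs Irvine: Jasper wins 12–4.
Avon vs Glendale: Avon wins 12–4.
Avon vs Fairview: Fairview wins 11–5.
Avon vs Irvine: Avon wins 12–4.
Glendale vs Fairview: Glendale wins 9–7.
Glendale vs Irvine: Irvine wins 11–5.
Fairview vs Irvine: Irvine wins 9–7.
No candidate beats all others: Jasper beats Irvine beats Glendale beats Jasper, a majority cycle.

No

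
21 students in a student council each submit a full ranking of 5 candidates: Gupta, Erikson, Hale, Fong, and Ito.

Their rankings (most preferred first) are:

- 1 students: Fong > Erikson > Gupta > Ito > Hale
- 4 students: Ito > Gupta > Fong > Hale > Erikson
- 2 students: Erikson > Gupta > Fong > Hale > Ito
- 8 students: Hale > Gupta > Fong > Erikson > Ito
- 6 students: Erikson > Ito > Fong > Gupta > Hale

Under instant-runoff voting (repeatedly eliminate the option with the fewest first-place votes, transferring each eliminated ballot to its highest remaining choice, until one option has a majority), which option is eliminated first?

Gupta

Round 1: Erikson 8, Hale 8, Ito 4, Fong 1, Gupta 0. Gupta has the fewest and is eliminated.
Round 2: Erikson 8, Hale 8, Ito 4, Fong 1. Fong has the fewest and is eliminated.
Round 3: Erikson 9, Hale 8, Ito 4. Ito has the fewest and is eliminated.
Round 4: Hale 12, Erikson 9. Hale has a majority.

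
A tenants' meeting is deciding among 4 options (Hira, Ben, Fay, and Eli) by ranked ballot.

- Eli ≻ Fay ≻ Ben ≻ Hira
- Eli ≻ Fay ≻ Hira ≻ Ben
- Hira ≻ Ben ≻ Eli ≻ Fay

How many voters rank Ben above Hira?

1

Ballots ranking Ben above Hira: 1.
Ballots ranking Hira above Ben: 2.
So 1 of 3 voters prefer Ben to Hira.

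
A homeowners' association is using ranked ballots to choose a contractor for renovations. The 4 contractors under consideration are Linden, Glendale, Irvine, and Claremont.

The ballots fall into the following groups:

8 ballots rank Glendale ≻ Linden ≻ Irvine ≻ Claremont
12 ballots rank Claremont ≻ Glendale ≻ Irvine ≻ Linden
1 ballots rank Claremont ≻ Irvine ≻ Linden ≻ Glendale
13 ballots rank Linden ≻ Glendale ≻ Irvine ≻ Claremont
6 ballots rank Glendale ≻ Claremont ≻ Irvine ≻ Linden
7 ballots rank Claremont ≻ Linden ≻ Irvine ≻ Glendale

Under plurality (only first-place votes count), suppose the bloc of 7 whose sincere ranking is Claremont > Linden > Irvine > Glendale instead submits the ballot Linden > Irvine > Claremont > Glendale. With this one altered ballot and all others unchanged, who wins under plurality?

First-place totals with the altered ballot: Linden 20, Glendale 14, Irvine 0, Claremont 13.
The switch changes the winner from Claremont to Linden.

Linden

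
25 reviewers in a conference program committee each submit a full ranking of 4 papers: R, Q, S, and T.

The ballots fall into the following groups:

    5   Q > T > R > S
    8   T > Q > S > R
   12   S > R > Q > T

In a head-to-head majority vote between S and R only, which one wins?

Ballots ranking S above R: 8+12 = 20.
Ballots ranking R above S: 5.
S wins the head-to-head, 20–5.

S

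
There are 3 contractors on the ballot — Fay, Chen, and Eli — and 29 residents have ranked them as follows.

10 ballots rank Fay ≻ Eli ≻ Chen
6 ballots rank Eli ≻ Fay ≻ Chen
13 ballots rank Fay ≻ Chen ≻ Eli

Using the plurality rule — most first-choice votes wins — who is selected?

First-place vote totals:
  Fay: 23
  Chen: 0
  Eli: 6
Fay has the most first-place votes.

Fay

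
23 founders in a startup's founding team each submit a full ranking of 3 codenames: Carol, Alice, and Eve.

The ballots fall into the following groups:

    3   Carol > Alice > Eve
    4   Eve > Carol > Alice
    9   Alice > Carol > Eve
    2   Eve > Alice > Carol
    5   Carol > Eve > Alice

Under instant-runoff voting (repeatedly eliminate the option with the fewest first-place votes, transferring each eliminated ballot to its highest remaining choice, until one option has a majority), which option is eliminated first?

Round 1: Alice 9, Carol 8, Eve 6. Eve has the fewest and is eliminated.
Round 2: Carol 12, Alice 11. Carol has a majority.

Eve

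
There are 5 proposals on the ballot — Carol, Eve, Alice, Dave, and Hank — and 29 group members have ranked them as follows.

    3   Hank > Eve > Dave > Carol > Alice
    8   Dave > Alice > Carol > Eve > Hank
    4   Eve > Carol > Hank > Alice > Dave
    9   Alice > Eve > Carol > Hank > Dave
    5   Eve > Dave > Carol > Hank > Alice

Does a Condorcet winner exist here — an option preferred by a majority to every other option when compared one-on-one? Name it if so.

There is no Condorcet winner

Head-to-head results (29 voters total):
Carol vs Eve: Eve wins 21–8.
Carol vs Alice: Alice wins 17–12.
Carol vs Dave: Dave wins 16–13.
Carol vs Hank: Carol wins 26–3.
Eve vs Alice: Alice wins 17–12.
Eve vs Dave: Eve wins 21–8.
Eve vs Hank: Eve wins 26–3.
Alice vs Dave: Dave wins 16–13.
Alice vs Hank: Alice wins 17–12.
Dave vs Hank: Hank wins 16–13.
No candidate beats all others: Carol beats Hank beats Dave beats Carol, a majority cycle.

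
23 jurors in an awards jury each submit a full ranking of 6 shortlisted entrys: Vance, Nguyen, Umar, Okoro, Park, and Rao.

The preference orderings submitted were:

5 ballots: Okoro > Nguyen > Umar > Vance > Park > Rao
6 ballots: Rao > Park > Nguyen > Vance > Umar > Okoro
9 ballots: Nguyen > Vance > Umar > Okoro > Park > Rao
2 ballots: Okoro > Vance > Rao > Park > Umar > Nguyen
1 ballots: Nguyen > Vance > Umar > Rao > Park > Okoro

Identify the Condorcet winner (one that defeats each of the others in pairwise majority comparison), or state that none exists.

Head-to-head results (23 voters total):
Vance vs Nguyen: Nguyen wins 21–2.
Vance vs Umar: Vance wins 18–5.
Vance vs Okoro: Vance wins 16–7.
Vance vs Park: Vance wins 17–6.
Vance vs Rao: Vance wins 17–6.
Nguyen vs Umar: Nguyen wins 21–2.
Nguyen vs Okoro: Nguyen wins 16–7.
Nguyen vs Park: Nguyen wins 15–8.
Nguyen vs Rao: Nguyen wins 15–8.
Umar vs Okoro: Umar wins 16–7.
Umar vs Park: Umar wins 15–8.
Umar vs Rao: Umar wins 15–8.
Okoro vs Park: Okoro wins 16–7.
Okoro vs Rao: Okoro wins 16–7.
Park vs Rao: Park wins 14–9.
Nguyen beats each rival — Vance (21–2), Umar (21–2), Okoro (16–7), Park (15–8), Rao (15–8) — so Nguyen is the Condorcet winner.

Nguyen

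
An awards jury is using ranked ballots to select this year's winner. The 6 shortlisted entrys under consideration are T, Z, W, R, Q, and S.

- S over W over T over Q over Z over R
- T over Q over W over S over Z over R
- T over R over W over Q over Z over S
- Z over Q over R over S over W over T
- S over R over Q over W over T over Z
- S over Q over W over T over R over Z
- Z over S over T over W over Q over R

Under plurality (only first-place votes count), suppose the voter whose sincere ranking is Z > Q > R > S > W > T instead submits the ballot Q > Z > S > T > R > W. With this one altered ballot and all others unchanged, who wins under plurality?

First-place totals with the altered ballot: T 2, Z 1, W 0, R 0, Q 1, S 3.
The winner is unchanged: still S.

S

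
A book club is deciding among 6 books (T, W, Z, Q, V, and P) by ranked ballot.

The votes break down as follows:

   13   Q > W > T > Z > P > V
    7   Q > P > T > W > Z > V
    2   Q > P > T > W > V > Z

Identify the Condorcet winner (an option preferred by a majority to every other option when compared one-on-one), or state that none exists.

Head-to-head results (22 voters total):
T vs W: W wins 13–9.
T vs Z: T wins 22–0.
T vs Q: Q wins 22–0.
T vs V: T wins 22–0.
T vs P: T wins 13–9.
W vs Z: W wins 22–0.
W vs Q: Q wins 22–0.
W vs V: W wins 22–0.
W vs P: W wins 13–9.
Z vs Q: Q wins 22–0.
Z vs V: Z wins 20–2.
Z vs P: Z wins 13–9.
Q vs V: Q wins 22–0.
Q vs P: Q wins 22–0.
V vs P: P wins 22–0.
Q beats each rival — T (22–0), W (22–0), Z (22–0), V (22–0), P (22–0) — so Q is the Condorcet winner.

Q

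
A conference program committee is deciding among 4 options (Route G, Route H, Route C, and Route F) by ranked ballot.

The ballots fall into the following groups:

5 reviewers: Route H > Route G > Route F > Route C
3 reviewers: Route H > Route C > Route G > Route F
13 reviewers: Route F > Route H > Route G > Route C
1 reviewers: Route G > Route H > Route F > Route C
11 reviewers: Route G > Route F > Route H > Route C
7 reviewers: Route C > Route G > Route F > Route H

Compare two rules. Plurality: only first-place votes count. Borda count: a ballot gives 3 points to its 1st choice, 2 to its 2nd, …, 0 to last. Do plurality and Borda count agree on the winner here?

No

Plurality first-place counts: Route G 12, Route H 8, Route C 7, Route F 13 → Route F.
Borda totals: Route G 76, Route H 63, Route C 27, Route F 74 → Route G.
The two rules disagree: plurality picks Route F, Borda picks Route G.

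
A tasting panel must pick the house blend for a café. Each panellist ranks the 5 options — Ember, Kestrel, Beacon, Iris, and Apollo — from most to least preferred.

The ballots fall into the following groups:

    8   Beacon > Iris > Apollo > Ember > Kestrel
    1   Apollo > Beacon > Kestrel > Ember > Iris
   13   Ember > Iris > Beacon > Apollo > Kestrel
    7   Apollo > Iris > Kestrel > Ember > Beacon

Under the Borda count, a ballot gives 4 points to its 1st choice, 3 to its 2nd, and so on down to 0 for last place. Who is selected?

Iris

Borda scores:
  Ember: 8·1 + 1 + 13·4 + 7·1 = 68
  Kestrel: 8·0 + 2 + 13·0 + 7·2 = 16
  Beacon: 8·4 + 3 + 13·2 + 7·0 = 61
  Iris: 8·3 + 0 + 13·3 + 7·3 = 84
  Apollo: 8·2 + 4 + 13·1 + 7·4 = 61
Iris has the highest total.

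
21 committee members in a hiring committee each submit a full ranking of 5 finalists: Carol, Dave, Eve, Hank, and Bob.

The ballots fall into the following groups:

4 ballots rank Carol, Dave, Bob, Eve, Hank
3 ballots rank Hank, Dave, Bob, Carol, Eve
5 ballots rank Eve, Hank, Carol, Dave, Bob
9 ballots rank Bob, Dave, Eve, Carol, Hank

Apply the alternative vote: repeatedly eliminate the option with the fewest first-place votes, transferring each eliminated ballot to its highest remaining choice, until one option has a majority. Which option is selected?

Round 1: Bob 9, Eve 5, Carol 4, Hank 3, Dave 0. Dave has the fewest and is eliminated.
Round 2: Bob 9, Eve 5, Carol 4, Hank 3. Hank has the fewest and is eliminated.
Round 3: Bob 12, Eve 5, Carol 4. Bob has a majority.

Bob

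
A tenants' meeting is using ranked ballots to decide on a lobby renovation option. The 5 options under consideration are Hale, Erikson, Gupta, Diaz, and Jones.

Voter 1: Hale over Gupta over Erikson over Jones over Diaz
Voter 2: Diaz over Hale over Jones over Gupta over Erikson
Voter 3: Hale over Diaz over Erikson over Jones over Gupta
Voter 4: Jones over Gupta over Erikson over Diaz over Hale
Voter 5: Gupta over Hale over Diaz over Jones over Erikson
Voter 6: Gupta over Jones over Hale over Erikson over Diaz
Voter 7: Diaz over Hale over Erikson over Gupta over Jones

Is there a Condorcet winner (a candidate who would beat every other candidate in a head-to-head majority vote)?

Yes

Head-to-head results (7 voters total):
Hale vs Erikson: Hale wins 6–1.
Hale vs Gupta: Hale wins 4–3.
Hale vs Diaz: Hale wins 4–3.
Hale vs Jones: Hale wins 5–2.
Erikson vs Gupta: Gupta wins 5–2.
Erikson vs Diaz: Diaz wins 4–3.
Erikson vs Jones: Jones wins 4–3.
Gupta vs Diaz: Gupta wins 4–3.
Gupta vs Jones: Gupta wins 4–3.
Diaz vs Jones: Diaz wins 4–3.
Hale beats each rival — Erikson (6–1), Gupta (4–3), Diaz (4–3), Jones (5–2) — so Hale is the Condorcet winner.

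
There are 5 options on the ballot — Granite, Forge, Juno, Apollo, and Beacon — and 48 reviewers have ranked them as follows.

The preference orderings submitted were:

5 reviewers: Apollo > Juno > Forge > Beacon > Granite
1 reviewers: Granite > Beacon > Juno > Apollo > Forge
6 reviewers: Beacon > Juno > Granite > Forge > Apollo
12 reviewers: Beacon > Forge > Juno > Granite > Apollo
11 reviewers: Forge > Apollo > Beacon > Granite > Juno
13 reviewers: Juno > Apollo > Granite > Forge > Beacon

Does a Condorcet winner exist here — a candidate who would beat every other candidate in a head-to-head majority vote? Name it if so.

There is no Condorcet winner

Head-to-head results (48 voters total):
Granite vs Forge: Forge wins 28–20.
Granite vs Juno: Juno wins 36–12.
Granite vs Apollo: Apollo wins 29–19.
Granite vs Beacon: Beacon wins 34–14.
Forge vs Juno: Juno wins 25–23.
Forge vs Apollo: Forge wins 29–19.
Forge vs Beacon: Forge wins 29–19.
Juno vs Apollo: Juno wins 32–16.
Juno vs Beacon: Beacon wins 30–18.
Apollo vs Beacon: Apollo wins 29–19.
No candidate beats all others: Forge beats Beacon beats Juno beats Forge, a majority cycle.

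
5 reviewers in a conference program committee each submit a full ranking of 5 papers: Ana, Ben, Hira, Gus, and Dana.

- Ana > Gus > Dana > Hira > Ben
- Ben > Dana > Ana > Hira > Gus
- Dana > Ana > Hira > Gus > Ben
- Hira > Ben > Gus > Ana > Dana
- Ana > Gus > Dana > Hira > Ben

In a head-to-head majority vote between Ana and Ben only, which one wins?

Ballots ranking Ana above Ben: 3.
Ballots ranking Ben above Ana: 2.
Ana wins the head-to-head, 3–2.

Ana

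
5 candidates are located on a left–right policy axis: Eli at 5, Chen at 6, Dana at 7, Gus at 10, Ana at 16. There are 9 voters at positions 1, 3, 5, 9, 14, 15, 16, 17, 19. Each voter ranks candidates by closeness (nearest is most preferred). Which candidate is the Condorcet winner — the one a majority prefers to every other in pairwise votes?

Ana

With single-peaked preferences on a line, the Condorcet winner is the candidate closest to the median voter.
The median voter (position 14) is closest to Ana at 16.
Check: Ana vs Chen — voters closer to Ana: 5 of 9.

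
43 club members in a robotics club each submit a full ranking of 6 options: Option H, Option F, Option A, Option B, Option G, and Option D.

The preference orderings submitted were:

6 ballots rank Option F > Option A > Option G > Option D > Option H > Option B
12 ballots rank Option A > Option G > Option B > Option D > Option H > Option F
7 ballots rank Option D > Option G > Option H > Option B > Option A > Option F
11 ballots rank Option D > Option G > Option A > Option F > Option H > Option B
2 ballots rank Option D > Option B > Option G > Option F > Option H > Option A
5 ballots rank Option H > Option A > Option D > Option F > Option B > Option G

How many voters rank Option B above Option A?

Ballots ranking Option B above Option A: 7+2 = 9.
Ballots ranking Option A above Option B: 6+12+11+5 = 34.
So 9 of 43 voters prefer Option B to Option A.

9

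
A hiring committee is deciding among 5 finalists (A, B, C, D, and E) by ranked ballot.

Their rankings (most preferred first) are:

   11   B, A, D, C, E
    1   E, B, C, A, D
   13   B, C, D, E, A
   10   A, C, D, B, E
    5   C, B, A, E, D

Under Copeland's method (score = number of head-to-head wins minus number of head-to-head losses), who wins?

Pairwise results:
  A vs B: B wins 30–10.
  A vs C: A wins 21–19.
  A vs D: A wins 27–13.
  A vs E: A wins 26–14.
  B vs C: B wins 25–15.
  B vs D: B wins 30–10.
  B vs E: B wins 39–1.
  C vs D: C wins 29–11.
  C vs E: C wins 39–1.
  D vs E: D wins 34–6.
Copeland scores (wins − losses):
  A: 3 − 1 = 2
  B: 4 − 0 = 4
  C: 2 − 2 = 0
  D: 1 − 3 = -2
  E: 0 − 4 = -4
B has the best Copeland score.

B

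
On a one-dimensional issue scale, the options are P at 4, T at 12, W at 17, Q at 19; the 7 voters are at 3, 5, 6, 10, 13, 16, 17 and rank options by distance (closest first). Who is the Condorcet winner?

With single-peaked preferences on a line, the Condorcet winner is the candidate closest to the median voter.
The median voter (position 10) is closest to T at 12.
Check: T vs Q — voters closer to T: 5 of 7.

T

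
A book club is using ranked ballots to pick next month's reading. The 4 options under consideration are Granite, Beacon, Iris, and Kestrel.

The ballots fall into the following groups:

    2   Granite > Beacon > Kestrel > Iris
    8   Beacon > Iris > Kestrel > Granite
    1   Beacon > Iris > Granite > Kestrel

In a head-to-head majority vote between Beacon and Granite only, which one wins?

Beacon

Ballots ranking Beacon above Granite: 8+1 = 9.
Ballots ranking Granite above Beacon: 2.
Beacon wins the head-to-head, 9–2.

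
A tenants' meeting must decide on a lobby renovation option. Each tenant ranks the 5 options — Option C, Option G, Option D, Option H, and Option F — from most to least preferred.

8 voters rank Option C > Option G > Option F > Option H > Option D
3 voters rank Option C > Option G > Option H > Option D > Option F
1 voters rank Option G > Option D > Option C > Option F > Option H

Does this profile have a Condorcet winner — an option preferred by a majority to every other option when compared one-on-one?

Yes

Head-to-head results (12 voters total):
Option C vs Option G: Option C wins 11–1.
Option C vs Option D: Option C wins 11–1.
Option C vs Option H: Option C wins 12–0.
Option C vs Option F: Option C wins 12–0.
Option G vs Option D: Option G wins 12–0.
Option G vs Option H: Option G wins 12–0.
Option G vs Option F: Option G wins 12–0.
Option D vs Option H: Option H wins 11–1.
Option D vs Option F: Option F wins 8–4.
Option H vs Option F: Option F wins 9–3.
Option C beats each rival — Option G (11–1), Option D (11–1), Option H (12–0), Option F (12–0) — so Option C is the Condorcet winner.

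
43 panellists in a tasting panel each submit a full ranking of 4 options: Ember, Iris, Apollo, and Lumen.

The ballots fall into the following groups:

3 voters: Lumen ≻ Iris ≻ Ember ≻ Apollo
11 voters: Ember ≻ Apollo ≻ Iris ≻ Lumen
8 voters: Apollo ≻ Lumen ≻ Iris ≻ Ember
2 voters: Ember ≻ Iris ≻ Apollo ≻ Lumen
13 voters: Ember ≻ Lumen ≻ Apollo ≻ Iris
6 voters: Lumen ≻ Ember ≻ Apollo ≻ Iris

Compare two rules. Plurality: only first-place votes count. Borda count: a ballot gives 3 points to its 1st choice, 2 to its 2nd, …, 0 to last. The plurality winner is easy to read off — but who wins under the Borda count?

Ember

Plurality first-place counts: Ember 26, Iris 0, Apollo 8, Lumen 9 → Ember.
Borda totals: Ember 93, Iris 29, Apollo 67, Lumen 69 → Ember.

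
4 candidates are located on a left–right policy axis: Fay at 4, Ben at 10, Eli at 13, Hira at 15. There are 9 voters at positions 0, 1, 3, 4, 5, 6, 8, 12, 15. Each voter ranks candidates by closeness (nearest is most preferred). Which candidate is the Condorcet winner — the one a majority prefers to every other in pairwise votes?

With single-peaked preferences on a line, the Condorcet winner is the candidate closest to the median voter.
The median voter (position 5) is closest to Fay at 4.
Check: Fay vs Ben — voters closer to Fay: 6 of 9.

Fay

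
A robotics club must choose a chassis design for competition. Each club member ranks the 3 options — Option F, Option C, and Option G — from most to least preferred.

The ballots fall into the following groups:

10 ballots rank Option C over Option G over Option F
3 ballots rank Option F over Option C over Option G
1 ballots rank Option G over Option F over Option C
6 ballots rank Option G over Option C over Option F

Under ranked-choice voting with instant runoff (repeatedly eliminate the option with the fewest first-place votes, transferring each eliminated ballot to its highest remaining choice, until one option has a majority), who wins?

Option C

Round 1: Option C 10, Option G 7, Option F 3. Option F has the fewest and is eliminated.
Round 2: Option C 13, Option G 7. Option C has a majority.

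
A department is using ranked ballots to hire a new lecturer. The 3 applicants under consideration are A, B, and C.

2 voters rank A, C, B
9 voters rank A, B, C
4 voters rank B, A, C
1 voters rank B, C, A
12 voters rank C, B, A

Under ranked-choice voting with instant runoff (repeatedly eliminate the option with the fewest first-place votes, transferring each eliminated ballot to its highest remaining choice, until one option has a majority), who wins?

A

Round 1: C 12, A 11, B 5. B has the fewest and is eliminated.
Round 2: A 15, C 13. A has a majority.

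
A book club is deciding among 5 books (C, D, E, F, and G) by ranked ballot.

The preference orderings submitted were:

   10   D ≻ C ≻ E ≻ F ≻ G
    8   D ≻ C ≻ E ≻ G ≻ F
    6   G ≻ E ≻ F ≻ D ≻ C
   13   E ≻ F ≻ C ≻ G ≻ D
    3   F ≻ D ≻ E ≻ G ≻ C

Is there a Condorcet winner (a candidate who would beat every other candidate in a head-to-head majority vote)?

No

Head-to-head results (40 voters total):
C vs D: D wins 27–13.
C vs E: E wins 22–18.
C vs F: F wins 22–18.
C vs G: C wins 31–9.
D vs E: D wins 21–19.
D vs F: F wins 22–18.
D vs G: D wins 21–19.
E vs F: E wins 37–3.
E vs G: E wins 34–6.
F vs G: F wins 26–14.
No candidate beats all others: D beats E beats F beats D, a majority cycle.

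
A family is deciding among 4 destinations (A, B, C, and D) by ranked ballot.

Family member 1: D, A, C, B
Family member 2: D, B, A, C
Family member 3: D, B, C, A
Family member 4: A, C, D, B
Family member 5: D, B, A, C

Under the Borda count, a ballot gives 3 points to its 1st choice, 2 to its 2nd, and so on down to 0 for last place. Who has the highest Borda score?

Borda scores:
  A: 2 + 1 + 0 + 3 + 1 = 7
  B: 0 + 2 + 2 + 0 + 2 = 6
  C: 1 + 0 + 1 + 2 + 0 = 4
  D: 3 + 3 + 3 + 1 + 3 = 13
D has the highest total.

D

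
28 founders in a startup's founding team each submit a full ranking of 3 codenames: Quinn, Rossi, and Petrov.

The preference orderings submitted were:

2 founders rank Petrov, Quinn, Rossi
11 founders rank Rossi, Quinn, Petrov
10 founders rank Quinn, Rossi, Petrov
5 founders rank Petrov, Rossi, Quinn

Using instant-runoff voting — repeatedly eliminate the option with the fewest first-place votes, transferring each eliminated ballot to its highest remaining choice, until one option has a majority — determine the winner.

Rossi

Round 1: Rossi 11, Quinn 10, Petrov 7. Petrov has the fewest and is eliminated.
Round 2: Rossi 16, Quinn 12. Rossi has a majority.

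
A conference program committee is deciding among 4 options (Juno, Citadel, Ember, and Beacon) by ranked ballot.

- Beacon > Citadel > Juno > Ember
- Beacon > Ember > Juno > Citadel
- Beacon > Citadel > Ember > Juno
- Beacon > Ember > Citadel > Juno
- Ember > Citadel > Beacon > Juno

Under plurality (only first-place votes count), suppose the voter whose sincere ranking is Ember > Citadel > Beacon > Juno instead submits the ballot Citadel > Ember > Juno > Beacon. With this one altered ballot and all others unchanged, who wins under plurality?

Beacon

First-place totals with the altered ballot: Juno 0, Citadel 1, Ember 0, Beacon 4.
The winner is unchanged: still Beacon.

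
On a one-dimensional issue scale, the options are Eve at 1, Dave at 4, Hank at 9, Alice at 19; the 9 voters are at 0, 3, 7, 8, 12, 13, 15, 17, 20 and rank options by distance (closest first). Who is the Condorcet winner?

Hank

With single-peaked preferences on a line, the Condorcet winner is the candidate closest to the median voter.
The median voter (position 12) is closest to Hank at 9.
Check: Hank vs Alice — voters closer to Hank: 6 of 9.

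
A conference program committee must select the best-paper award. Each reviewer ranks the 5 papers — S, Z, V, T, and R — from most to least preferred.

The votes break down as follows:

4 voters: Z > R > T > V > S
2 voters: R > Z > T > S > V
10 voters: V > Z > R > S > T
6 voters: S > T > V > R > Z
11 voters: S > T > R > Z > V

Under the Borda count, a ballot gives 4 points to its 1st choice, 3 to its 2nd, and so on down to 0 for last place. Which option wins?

S

Borda scores:
  S: 4·0 + 2·1 + 10·1 + 6·4 + 11·4 = 80
  Z: 4·4 + 2·3 + 10·3 + 6·0 + 11·1 = 63
  V: 4·1 + 2·0 + 10·4 + 6·2 + 11·0 = 56
  T: 4·2 + 2·2 + 10·0 + 6·3 + 11·3 = 63
  R: 4·3 + 2·4 + 10·2 + 6·1 + 11·2 = 68
S has the highest total.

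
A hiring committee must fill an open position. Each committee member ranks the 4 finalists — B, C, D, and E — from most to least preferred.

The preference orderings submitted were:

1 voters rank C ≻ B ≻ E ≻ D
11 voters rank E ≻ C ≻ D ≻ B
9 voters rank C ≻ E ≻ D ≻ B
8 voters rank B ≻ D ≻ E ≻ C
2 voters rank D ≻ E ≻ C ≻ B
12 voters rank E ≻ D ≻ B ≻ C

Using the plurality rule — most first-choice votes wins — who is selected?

E

First-place vote totals:
  B: 8
  C: 10
  D: 2
  E: 23
E has the most first-place votes.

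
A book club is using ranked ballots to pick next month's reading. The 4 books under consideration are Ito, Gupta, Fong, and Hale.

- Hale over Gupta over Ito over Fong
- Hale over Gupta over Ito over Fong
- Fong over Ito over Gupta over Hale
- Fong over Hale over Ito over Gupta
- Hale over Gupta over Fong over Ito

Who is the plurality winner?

First-place vote totals:
  Ito: 0
  Gupta: 0
  Fong: 2
  Hale: 3
Hale has the most first-place votes.

Hale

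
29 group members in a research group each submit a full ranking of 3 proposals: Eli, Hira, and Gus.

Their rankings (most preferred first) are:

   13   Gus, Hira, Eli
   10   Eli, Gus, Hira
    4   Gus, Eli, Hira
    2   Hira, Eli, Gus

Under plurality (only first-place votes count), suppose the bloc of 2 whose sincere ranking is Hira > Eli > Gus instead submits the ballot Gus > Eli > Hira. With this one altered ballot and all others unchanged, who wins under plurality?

Gus

First-place totals with the altered ballot: Eli 10, Hira 0, Gus 19.
The winner is unchanged: still Gus.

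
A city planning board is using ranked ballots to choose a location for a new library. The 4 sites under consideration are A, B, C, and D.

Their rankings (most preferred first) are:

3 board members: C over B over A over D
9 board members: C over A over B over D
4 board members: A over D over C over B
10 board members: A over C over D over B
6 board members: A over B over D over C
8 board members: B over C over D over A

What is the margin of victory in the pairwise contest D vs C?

Ballots ranking D above C: 4+6 = 10.
Ballots ranking C above D: 3+9+10+8 = 30.
C wins 30–10, a margin of 20.

20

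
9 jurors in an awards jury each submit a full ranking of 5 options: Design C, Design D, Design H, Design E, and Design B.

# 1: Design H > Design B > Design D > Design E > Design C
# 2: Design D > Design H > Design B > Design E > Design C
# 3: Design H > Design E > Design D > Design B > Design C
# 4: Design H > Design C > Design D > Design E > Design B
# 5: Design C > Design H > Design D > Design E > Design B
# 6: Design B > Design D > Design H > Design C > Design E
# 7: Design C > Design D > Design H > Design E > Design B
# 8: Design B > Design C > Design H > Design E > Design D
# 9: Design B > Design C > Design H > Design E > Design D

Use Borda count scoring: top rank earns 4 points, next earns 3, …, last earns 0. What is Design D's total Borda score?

Borda scores:
  Design C: 0 + 0 + 0 + 3 + 4 + 1 + 4 + 3 + 3 = 18
  Design D: 2 + 4 + 2 + 2 + 2 + 3 + 3 + 0 + 0 = 18
  Design H: 4 + 3 + 4 + 4 + 3 + 2 + 2 + 2 + 2 = 26
  Design E: 1 + 1 + 3 + 1 + 1 + 0 + 1 + 1 + 1 = 10
  Design B: 3 + 2 + 1 + 0 + 0 + 4 + 0 + 4 + 4 = 18

18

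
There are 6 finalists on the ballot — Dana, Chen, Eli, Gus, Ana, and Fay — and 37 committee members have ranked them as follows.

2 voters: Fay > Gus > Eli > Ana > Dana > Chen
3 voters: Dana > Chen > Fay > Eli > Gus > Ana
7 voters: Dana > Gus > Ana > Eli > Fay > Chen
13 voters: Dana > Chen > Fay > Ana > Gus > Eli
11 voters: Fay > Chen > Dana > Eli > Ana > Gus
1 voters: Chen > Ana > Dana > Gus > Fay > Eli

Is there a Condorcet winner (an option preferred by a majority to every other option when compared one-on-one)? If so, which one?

Dana

Head-to-head results (37 voters total):
Dana vs Chen: Dana wins 25–12.
Dana vs Eli: Dana wins 35–2.
Dana vs Gus: Dana wins 35–2.
Dana vs Ana: Dana wins 34–3.
Dana vs Fay: Dana wins 24–13.
Chen vs Eli: Chen wins 28–9.
Chen vs Gus: Chen wins 28–9.
Chen vs Ana: Chen wins 28–9.
Chen vs Fay: Fay wins 20–17.
Eli vs Gus: Gus wins 23–14.
Eli vs Ana: Ana wins 21–16.
Eli vs Fay: Fay wins 30–7.
Gus vs Ana: Ana wins 25–12.
Gus vs Fay: Fay wins 29–8.
Ana vs Fay: Fay wins 29–8.
Dana beats each rival — Chen (25–12), Eli (35–2), Gus (35–2), Ana (34–3), Fay (24–13) — so Dana is the Condorcet winner.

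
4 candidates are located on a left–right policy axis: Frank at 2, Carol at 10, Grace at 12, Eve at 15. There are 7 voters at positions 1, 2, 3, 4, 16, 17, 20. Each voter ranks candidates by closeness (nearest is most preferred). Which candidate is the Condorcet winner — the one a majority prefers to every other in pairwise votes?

With single-peaked preferences on a line, the Condorcet winner is the candidate closest to the median voter.
The median voter (position 4) is closest to Frank at 2.
Check: Frank vs Carol — voters closer to Frank: 4 of 7.

Frank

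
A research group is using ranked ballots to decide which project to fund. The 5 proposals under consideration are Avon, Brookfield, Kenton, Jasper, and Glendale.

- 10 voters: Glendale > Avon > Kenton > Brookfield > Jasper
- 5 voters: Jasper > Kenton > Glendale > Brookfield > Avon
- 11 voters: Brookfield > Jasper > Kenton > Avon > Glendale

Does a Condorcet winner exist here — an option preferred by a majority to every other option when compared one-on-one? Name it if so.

None — there is no Condorcet winner

Head-to-head results (26 voters total):
Avon vs Brookfield: Brookfield wins 16–10.
Avon vs Kenton: Kenton wins 16–10.
Avon vs Jasper: Jasper wins 16–10.
Avon vs Glendale: Glendale wins 15–11.
Brookfield vs Kenton: Kenton wins 15–11.
Brookfield vs Jasper: Brookfield wins 21–5.
Brookfield vs Glendale: Glendale wins 15–11.
Kenton vs Jasper: Jasper wins 16–10.
Kenton vs Glendale: Kenton wins 16–10.
Jasper vs Glendale: Jasper wins 16–10.
No candidate beats all others: Brookfield beats Jasper beats Kenton beats Brookfield, a majority cycle.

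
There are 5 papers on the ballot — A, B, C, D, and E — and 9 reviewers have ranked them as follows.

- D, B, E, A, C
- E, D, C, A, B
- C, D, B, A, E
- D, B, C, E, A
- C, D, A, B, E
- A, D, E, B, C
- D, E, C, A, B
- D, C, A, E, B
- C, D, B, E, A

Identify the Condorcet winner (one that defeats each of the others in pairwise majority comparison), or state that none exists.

Head-to-head results (9 voters total):
A vs B: A wins 5–4.
A vs C: C wins 7–2.
A vs D: D wins 8–1.
A vs E: E wins 5–4.
B vs C: C wins 6–3.
B vs D: D wins 9–0.
B vs E: B wins 5–4.
C vs D: D wins 6–3.
C vs E: C wins 5–4.
D vs E: D wins 8–1.
D beats each rival — A (8–1), B (9–0), C (6–3), E (8–1) — so D is the Condorcet winner.

D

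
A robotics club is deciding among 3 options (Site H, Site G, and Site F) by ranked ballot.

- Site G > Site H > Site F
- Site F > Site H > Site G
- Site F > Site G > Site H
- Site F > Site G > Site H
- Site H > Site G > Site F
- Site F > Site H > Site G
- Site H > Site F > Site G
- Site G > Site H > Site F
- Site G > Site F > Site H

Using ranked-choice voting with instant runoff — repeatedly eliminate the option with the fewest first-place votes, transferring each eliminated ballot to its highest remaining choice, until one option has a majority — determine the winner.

Round 1: Site F 4, Site G 3, Site H 2. Site H has the fewest and is eliminated.
Round 2: Site F 5, Site G 4. Site F has a majority.

Site F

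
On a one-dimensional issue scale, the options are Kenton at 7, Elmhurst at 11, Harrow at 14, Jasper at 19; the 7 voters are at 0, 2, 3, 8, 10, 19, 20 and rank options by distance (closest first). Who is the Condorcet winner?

With single-peaked preferences on a line, the Condorcet winner is the candidate closest to the median voter.
The median voter (position 8) is closest to Kenton at 7.
Check: Kenton vs Harrow — voters closer to Kenton: 5 of 7.

Kenton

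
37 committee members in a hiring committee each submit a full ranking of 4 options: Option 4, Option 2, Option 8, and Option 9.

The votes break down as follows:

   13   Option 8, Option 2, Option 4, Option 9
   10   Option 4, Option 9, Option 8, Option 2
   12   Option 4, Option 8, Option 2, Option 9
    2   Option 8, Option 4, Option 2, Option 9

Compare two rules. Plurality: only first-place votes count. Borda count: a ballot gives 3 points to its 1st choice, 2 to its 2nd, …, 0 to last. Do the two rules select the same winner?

Plurality first-place counts: Option 4 22, Option 2 0, Option 8 15, Option 9 0 → Option 4.
Borda totals: Option 4 83, Option 2 40, Option 8 79, Option 9 20 → Option 4.
The two rules agree on Option 4.

Yes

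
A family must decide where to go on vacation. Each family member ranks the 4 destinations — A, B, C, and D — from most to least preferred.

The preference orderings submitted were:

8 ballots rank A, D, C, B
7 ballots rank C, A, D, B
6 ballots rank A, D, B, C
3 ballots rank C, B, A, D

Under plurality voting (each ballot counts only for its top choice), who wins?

A

First-place vote totals:
  A: 14
  B: 0
  C: 10
  D: 0
A has the most first-place votes.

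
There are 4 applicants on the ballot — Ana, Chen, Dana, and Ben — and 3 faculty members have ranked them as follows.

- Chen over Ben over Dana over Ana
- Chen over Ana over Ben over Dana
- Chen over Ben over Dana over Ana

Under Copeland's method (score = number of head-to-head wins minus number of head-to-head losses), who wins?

Chen

Pairwise results:
  Ana vs Chen: Chen wins 3–0.
  Ana vs Dana: Dana wins 2–1.
  Ana vs Ben: Ben wins 2–1.
  Chen vs Dana: Chen wins 3–0.
  Chen vs Ben: Chen wins 3–0.
  Dana vs Ben: Ben wins 3–0.
Copeland scores (wins − losses):
  Ana: 0 − 3 = -3
  Chen: 3 − 0 = 3
  Dana: 1 − 2 = -1
  Ben: 2 − 1 = 1
Chen has the best Copeland score.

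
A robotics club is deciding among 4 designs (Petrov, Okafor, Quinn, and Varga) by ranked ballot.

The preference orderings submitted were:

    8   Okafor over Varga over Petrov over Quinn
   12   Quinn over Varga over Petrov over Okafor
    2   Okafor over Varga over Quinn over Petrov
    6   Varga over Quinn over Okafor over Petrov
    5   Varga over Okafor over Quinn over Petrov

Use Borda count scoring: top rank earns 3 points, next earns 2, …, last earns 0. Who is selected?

Varga

Borda scores:
  Petrov: 8·1 + 12·1 + 2·0 + 6·0 + 5·0 = 20
  Okafor: 8·3 + 12·0 + 2·3 + 6·1 + 5·2 = 46
  Quinn: 8·0 + 12·3 + 2·1 + 6·2 + 5·1 = 55
  Varga: 8·2 + 12·2 + 2·2 + 6·3 + 5·3 = 77
Varga has the highest total.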